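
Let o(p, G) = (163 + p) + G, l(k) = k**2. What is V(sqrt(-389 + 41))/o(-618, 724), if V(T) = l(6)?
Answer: 36/269 ≈ 0.13383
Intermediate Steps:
o(p, G) = 163 + G + p
V(T) = 36 (V(T) = 6**2 = 36)
V(sqrt(-389 + 41))/o(-618, 724) = 36/(163 + 724 - 618) = 36/269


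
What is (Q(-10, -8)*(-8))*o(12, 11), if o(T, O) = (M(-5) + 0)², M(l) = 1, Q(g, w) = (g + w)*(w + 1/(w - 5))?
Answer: -15120/13 ≈ -1163.1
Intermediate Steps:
Q(g, w) = (g + w)*(w + 1/(-5 + w))
o(T, O) = 1 (o(T, O) = (1 + 0)² = 1² = 1)
(Q(-10, -8)*(-8))*o(12, 11) = (((-10 - 8 + (-8)³ - 5*(-8)² - 10*(-8)² - 5*(-10)*(-8))/(-5 - 8))*(-8))*1 = (((-10 - 8 - 512 - 5*64 - 10*64 - 400)/(-13))*(-8))*1 = (-(-10 - 8 - 512 - 320 - 640 - 400)/13*(-8))*1 = (-1/13*(-1890)*(-8))*1 = ((1890/13)*(-8))*1 = -15120/13*1 = -15120/13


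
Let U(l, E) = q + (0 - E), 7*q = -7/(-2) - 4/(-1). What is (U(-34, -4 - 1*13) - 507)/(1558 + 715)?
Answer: -6845/31822 ≈ -0.21510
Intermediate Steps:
q = 15/14 (q = (-7/(-2) - 4/(-1))/7 = (-7*(-½) - 4*(-1))/7 = (7/2 + 4)/7 = (⅐)*(15/2) = 15/14 ≈ 1.0714)
U(l, E) = 15/14 - E (U(l, E) = 15/14 + (0 - E) = 15/14 - E)
(U(-34, -4 - 1*13) - 507)/(1558 + 715) = ((15/14 - (-4 - 1*13)) - 507)/(1558 + 715) = ((15/14 - (-4 - 13)) - 507)/2273 = ((15/14 - 1*(-17)) - 507)*(1/2273) = ((15/14 + 17) - 507)*(1/2273) = (253/14 - 507)*(1/2273) = -6845/14*1/2273 = -6845/31822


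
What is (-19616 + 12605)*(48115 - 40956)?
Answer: -50191749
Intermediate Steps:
(-19616 + 12605)*(48115 - 40956) = -7011*7159 = -50191749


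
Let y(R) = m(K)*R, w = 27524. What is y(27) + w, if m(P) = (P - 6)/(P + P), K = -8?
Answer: 220381/8 ≈ 27548.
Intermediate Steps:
m(P) = (-6 + P)/(2*P) (m(P) = (-6 + P)/((2*P)) = (-6 + P)*(1/(2*P)) = (-6 + P)/(2*P))
y(R) = 7*R/8 (y(R) = ((½)*(-6 - 8)/(-8))*R = ((½)*(-⅛)*(-14))*R = 7*R/8)
y(27) + w = (7/8)*27 + 27524 = 189/8 + 27524 = 220381/8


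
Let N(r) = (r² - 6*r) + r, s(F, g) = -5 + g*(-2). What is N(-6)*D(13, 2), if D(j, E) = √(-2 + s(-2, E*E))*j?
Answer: 858*I*√15 ≈ 3323.0*I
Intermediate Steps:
s(F, g) = -5 - 2*g
D(j, E) = j*√(-7 - 2*E²) (D(j, E) = √(-2 + (-5 - 2*E*E))*j = √(-2 + (-5 - 2*E²))*j = √(-7 - 2*E²)*j = j*√(-7 - 2*E²))
N(r) = r² - 5*r
N(-6)*D(13, 2) = (-6*(-5 - 6))*(13*√(-7 - 2*2²)) = (-6*(-11))*(13*√(-7 - 2*4)) = 66*(13*√(-7 - 8)) = 66*(13*√(-15)) = 66*(13*(I*√15)) = 66*(13*I*√15) = 858*I*√15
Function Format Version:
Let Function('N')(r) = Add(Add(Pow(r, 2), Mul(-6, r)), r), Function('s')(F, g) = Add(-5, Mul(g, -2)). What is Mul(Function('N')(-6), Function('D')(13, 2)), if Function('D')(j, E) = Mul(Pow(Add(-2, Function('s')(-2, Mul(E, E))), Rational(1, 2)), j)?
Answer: Mul(858, I, Pow(15, Rational(1, 2))) ≈ Mul(3323.0, I)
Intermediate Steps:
Function('s')(F, g) = Add(-5, Mul(-2, g))
Function('D')(j, E) = Mul(j, Pow(Add(-7, Mul(-2, Pow(E, 2))), Rational(1, 2))) (Function('D')(j, E) = Mul(Pow(Add(-2, Add(-5, Mul(-2, Mul(E, E)))), Rational(1, 2)), j) = Mul(Pow(Add(-2, Add(-5, Mul(-2, Pow(E, 2)))), Rational(1, 2)), j) = Mul(Pow(Add(-7, Mul(-2, Pow(E, 2))), Rational(1, 2)), j) = Mul(j, Pow(Add(-7, Mul(-2, Pow(E, 2))), Rational(1, 2))))
Function('N')(r) = Add(Pow(r, 2), Mul(-5, r))
Mul(Function('N')(-6), Function('D')(13, 2)) = Mul(Mul(-6, Add(-5, -6)), Mul(13, Pow(Add(-7, Mul(-2, Pow(2, 2))), Rational(1, 2)))) = Mul(Mul(-6, -11), Mul(13, Pow(Add(-7, Mul(-2, 4)), Rational(1, 2)))) = Mul(66, Mul(13, Pow(Add(-7, -8), Rational(1, 2)))) = Mul(66, Mul(13, Pow(-15, Rational(1, 2)))) = Mul(66, Mul(13, Mul(I, Pow(15, Rational(1, 2))))) = Mul(66, Mul(13, I, Pow(15, Rational(1, 2)))) = Mul(858, I, Pow(15, Rational(1, 2)))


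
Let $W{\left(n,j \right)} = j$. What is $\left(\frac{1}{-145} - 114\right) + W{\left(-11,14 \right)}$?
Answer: $- \frac{14501}{145} \approx -100.01$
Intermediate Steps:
$\left(\frac{1}{-145} - 114\right) + W{\left(-11,14 \right)} = \left(\frac{1}{-145} - 114\right) + 14 = \left(- \frac{1}{145} - 114\right) + 14 = - \frac{16531}{145} + 14 = - \frac{14501}{145}$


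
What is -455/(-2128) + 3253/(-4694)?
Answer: -341901/713488 ≈ -0.47920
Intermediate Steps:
-455/(-2128) + 3253/(-4694) = -455*(-1/2128) + 3253*(-1/4694) = 65/304 - 3253/4694 = -341901/713488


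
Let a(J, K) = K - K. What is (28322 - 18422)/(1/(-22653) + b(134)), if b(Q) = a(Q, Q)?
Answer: -224264700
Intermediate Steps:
a(J, K) = 0
b(Q) = 0
(28322 - 18422)/(1/(-22653) + b(134)) = (28322 - 18422)/(1/(-22653) + 0) = 9900/(-1/22653 + 0) = 9900/(-1/22653) = 9900*(-22653) = -224264700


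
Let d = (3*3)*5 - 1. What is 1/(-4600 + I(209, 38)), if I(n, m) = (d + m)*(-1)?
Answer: -1/4682 ≈ -0.00021358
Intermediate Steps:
d = 44 (d = 9*5 - 1 = 45 - 1 = 44)
I(n, m) = -44 - m (I(n, m) = (44 + m)*(-1) = -44 - m)
1/(-4600 + I(209, 38)) = 1/(-4600 + (-44 - 1*38)) = 1/(-4600 + (-44 - 38)) = 1/(-4600 - 82) = 1/(-4682) = -1/4682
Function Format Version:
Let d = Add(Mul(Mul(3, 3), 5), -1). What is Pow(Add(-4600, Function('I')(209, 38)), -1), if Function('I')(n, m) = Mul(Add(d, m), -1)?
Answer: Rational(-1, 4682) ≈ -0.00021358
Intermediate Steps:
d = 44 (d = Add(Mul(9, 5), -1) = Add(45, -1) = 44)
Function('I')(n, m) = Add(-44, Mul(-1, m)) (Function('I')(n, m) = Mul(Add(44, m), -1) = Add(-44, Mul(-1, m)))
Pow(Add(-4600, Function('I')(209, 38)), -1) = Pow(Add(-4600, Add(-44, Mul(-1, 38))), -1) = Pow(Add(-4600, Add(-44, -38)), -1) = Pow(Add(-4600, -82), -1) = Pow(-4682, -1) = Rational(-1, 4682)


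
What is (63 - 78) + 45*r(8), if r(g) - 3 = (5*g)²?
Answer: 72120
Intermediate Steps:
r(g) = 3 + 25*g² (r(g) = 3 + (5*g)² = 3 + 25*g²)
(63 - 78) + 45*r(8) = (63 - 78) + 45*(3 + 25*8²) = -15 + 45*(3 + 25*64) = -15 + 45*(3 + 1600) = -15 + 45*1603 = -15 + 72135 = 72120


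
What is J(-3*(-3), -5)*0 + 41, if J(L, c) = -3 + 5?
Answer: 41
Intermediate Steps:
J(L, c) = 2
J(-3*(-3), -5)*0 + 41 = 2*0 + 41 = 0 + 41 = 41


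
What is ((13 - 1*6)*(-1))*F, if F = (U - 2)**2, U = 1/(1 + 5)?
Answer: -847/36 ≈ -23.528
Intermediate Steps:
U = 1/6 ≈ 0.16667
F = 121/36 (F = (1/6 - 2)**2 = (-11/6)**2 = 121/36 ≈ 3.3611)
((13 - 1*6)*(-1))*F = ((13 - 1*6)*(-1))*(121/36) = ((13 - 6)*(-1))*(121/36) = (7*(-1))*(121/36) = -7*121/36 = -847/36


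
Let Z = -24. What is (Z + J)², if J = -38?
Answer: 3844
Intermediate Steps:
(Z + J)² = (-24 - 38)² = (-62)² = 3844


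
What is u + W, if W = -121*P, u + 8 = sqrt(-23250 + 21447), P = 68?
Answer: -8236 + I*sqrt(1803) ≈ -8236.0 + 42.462*I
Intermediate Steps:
u = -8 + I*sqrt(1803) (u = -8 + sqrt(-23250 + 21447) = -8 + sqrt(-1803) = -8 + I*sqrt(1803) ≈ -8.0 + 42.462*I)
W = -8228 (W = -121*68 = -8228)
u + W = (-8 + I*sqrt(1803)) - 8228 = -8236 + I*sqrt(1803)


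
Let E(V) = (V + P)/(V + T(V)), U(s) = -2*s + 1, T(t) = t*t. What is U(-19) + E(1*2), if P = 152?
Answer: 194/3 ≈ 64.667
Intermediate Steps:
T(t) = t²
U(s) = 1 - 2*s
E(V) = (152 + V)/(V + V²) (E(V) = (V + 152)/(V + V²) = (152 + V)/(V + V²))
U(-19) + E(1*2) = (1 - 2*(-19)) + (152 + 1*2)/(((1*2))*(1 + 1*2)) = (1 + 38) + (152 + 2)/(2*(1 + 2)) = 39 + (½)*154/3 = 39 + (½)*(⅓)*154 = 39 + 77/3 = 194/3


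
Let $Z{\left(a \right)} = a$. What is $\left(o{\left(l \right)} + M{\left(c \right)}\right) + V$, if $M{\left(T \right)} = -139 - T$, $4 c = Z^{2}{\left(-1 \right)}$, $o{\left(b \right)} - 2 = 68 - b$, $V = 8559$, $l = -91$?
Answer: $\frac{34323}{4} \approx 8580.8$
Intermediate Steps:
$o{\left(b \right)} = 70 - b$ ($o{\left(b \right)} = 2 - \left(-68 + b\right) = 70 - b$)
$c = \frac{1}{4}$ ($c = \frac{\left(-1\right)^{2}}{4} = \frac{1}{4} \cdot 1 = \frac{1}{4} \approx 0.25$)
$\left(o{\left(l \right)} + M{\left(c \right)}\right) + V = \left(\left(70 - -91\right) - \frac{557}{4}\right) + 8559 = \left(\left(70 + 91\right) - \frac{557}{4}\right) + 8559 = \left(161 - \frac{557}{4}\right) + 8559 = \frac{87}{4} + 8559 = \frac{34323}{4}$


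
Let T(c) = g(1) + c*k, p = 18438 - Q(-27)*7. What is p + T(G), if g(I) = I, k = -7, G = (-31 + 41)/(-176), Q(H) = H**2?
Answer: 1173603/88 ≈ 13336.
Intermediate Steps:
G = -5/88 (G = 10*(-1/176) = -5/88 ≈ -0.056818)
p = 13335 (p = 18438 - (-27)**2*7 = 18438 - 729*7 = 18438 - 1*5103 = 18438 - 5103 = 13335)
T(c) = 1 - 7*c (T(c) = 1 + c*(-7) = 1 - 7*c)
p + T(G) = 13335 + (1 - 7*(-5/88)) = 13335 + (1 + 35/88) = 13335 + 123/88 = 1173603/88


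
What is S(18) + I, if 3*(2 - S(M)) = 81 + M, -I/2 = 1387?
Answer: -2805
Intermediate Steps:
I = -2774 (I = -2*1387 = -2774)
S(M) = -25 - M/3 (S(M) = 2 - (81 + M)/3 = 2 + (-27 - M/3) = -25 - M/3)
S(18) + I = (-25 - ⅓*18) - 2774 = (-25 - 6) - 2774 = -31 - 2774 = -2805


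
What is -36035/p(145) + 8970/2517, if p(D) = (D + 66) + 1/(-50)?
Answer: -1480126740/8850611 ≈ -167.23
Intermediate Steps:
p(D) = 3299/50 + D (p(D) = (66 + D) - 1/50 = 3299/50 + D)
-36035/p(145) + 8970/2517 = -36035/(3299/50 + 145) + 8970/2517 = -36035/10549/50 + 8970*(1/2517) = -36035*50/10549 + 2990/839 = -1801750/10549 + 2990/839 = -1480126740/8850611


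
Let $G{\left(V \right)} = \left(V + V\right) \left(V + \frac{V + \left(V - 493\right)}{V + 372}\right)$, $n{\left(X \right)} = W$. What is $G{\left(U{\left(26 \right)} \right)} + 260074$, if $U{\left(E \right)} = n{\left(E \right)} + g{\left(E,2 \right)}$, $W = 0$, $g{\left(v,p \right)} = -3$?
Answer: $\frac{31992314}{123} \approx 2.601 \cdot 10^{5}$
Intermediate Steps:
$n{\left(X \right)} = 0$
$U{\left(E \right)} = -3$ ($U{\left(E \right)} = 0 - 3 = -3$)
$G{\left(V \right)} = 2 V \left(V + \frac{-493 + 2 V}{372 + V}\right)$ ($G{\left(V \right)} = 2 V \left(V + \frac{V + \left(-493 + V\right)}{372 + V}\right) = 2 V \left(V + \frac{-493 + 2 V}{372 + V}\right)$)
$G{\left(U{\left(26 \right)} \right)} + 260074 = 2 \left(-3\right) \frac{1}{372 - 3} \left(-493 + \left(-3\right)^{2} + 374 \left(-3\right)\right) + 260074 = 2 \left(-3\right) \frac{1}{369} \left(-493 + 9 - 1122\right) + 260074 = 2 \left(-3\right) \frac{1}{369} \left(-1606\right) + 260074 = \frac{3212}{123} + 260074 = \frac{31992314}{123}$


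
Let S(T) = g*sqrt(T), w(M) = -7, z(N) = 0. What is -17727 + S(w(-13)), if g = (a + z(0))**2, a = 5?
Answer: -17727 + 25*I*sqrt(7) ≈ -17727.0 + 66.144*I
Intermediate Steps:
g = 25 (g = (5 + 0)**2 = 5**2 = 25)
S(T) = 25*sqrt(T)
-17727 + S(w(-13)) = -17727 + 25*sqrt(-7) = -17727 + 25*(I*sqrt(7)) = -17727 + 25*I*sqrt(7)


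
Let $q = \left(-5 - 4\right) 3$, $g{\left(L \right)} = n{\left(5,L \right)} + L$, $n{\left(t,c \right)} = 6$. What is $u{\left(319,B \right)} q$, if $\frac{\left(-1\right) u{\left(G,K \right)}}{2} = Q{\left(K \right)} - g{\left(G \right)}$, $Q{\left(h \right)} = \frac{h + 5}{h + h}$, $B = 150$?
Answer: $- \frac{175221}{10} \approx -17522.0$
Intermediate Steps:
$g{\left(L \right)} = 6 + L$
$Q{\left(h \right)} = \frac{5 + h}{2 h}$
$u{\left(G,K \right)} = 12 + 2 G - \frac{5 + K}{K}$ ($u{\left(G,K \right)} = - 2 \left(\frac{5 + K}{2 K} - \left(6 + G\right)\right) = - 2 \left(-6 - G + \frac{5 + K}{2 K}\right) = 12 + 2 G - \frac{5 + K}{K}$)
$q = -27$ ($q = \left(-9\right) 3 = -27$)
$u{\left(319,B \right)} q = \left(11 - \frac{5}{150} + 2 \cdot 319\right) \left(-27\right) = \left(11 - \frac{1}{30} + 638\right) \left(-27\right) = \frac{19469}{30} \left(-27\right) = - \frac{175221}{10}$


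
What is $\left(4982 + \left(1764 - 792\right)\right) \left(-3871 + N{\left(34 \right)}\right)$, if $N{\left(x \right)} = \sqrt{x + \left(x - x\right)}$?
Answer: $-23047934 + 5954 \sqrt{34} \approx -2.3013 \cdot 10^{7}$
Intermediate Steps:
$N{\left(x \right)} = \sqrt{x}$ ($N{\left(x \right)} = \sqrt{x + 0} = \sqrt{x}$)
$\left(4982 + \left(1764 - 792\right)\right) \left(-3871 + N{\left(34 \right)}\right) = \left(4982 + \left(1764 - 792\right)\right) \left(-3871 + \sqrt{34}\right) = \left(4982 + 972\right) \left(-3871 + \sqrt{34}\right) = 5954 \left(-3871 + \sqrt{34}\right) = -23047934 + 5954 \sqrt{34}$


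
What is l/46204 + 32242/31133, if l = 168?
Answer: 373734928/359617283 ≈ 1.0393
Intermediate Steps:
l/46204 + 32242/31133 = 168/46204 + 32242/31133 = 168*(1/46204) + 32242*(1/31133) = 42/11551 + 32242/31133 = 373734928/359617283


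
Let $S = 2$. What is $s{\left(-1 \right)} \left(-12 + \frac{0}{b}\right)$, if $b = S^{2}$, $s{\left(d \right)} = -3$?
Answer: $36$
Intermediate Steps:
$b = 4$ ($b = 2^{2} = 4$)
$s{\left(-1 \right)} \left(-12 + \frac{0}{b}\right) = - 3 \left(-12 + \frac{0}{4}\right) = - 3 \left(-12 + 0 \cdot \frac{1}{4}\right) = - 3 \left(-12 + 0\right) = \left(-3\right) \left(-12\right) = 36$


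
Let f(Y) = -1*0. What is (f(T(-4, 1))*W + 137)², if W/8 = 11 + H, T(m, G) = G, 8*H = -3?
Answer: 18769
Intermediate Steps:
H = -3/8 (H = (⅛)*(-3) = -3/8 ≈ -0.37500)
W = 85 (W = 8*(11 - 3/8) = 8*(85/8) = 85)
f(Y) = 0
(f(T(-4, 1))*W + 137)² = (0*85 + 137)² = (0 + 137)² = 137² = 18769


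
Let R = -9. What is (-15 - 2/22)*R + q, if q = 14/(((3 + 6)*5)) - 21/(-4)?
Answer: 279931/1980 ≈ 141.38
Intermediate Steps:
q = 1001/180 (q = 14/((9*5)) - 21*(-¼) = 14/45 + 21/4 = 1001/180 ≈ 5.5611)
(-15 - 2/22)*R + q = (-15 - 2/22)*(-9) + 1001/180 = (-15 - 2*1/22)*(-9) + 1001/180 = (-15 - 1/11)*(-9) + 1001/180 = -166/11*(-9) + 1001/180 = 1494/11 + 1001/180 = 279931/1980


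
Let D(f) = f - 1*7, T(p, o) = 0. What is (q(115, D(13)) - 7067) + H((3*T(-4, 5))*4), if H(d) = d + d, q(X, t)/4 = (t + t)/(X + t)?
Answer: -855059/121 ≈ -7066.6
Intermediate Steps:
D(f) = -7 + f (D(f) = f - 7 = -7 + f)
q(X, t) = 8*t/(X + t) (q(X, t) = 4*((t + t)/(X + t)) = 4*((2*t)/(X + t)) = 4*(2*t/(X + t)) = 8*t/(X + t))
H(d) = 2*d
(q(115, D(13)) - 7067) + H((3*T(-4, 5))*4) = (8*(-7 + 13)/(115 + (-7 + 13)) - 7067) + 2*((3*0)*4) = (8*6/(115 + 6) - 7067) + 2*(0*4) = (8*6/121 - 7067) + 2*0 = (8*6*(1/121) - 7067) + 0 = (48/121 - 7067) + 0 = -855059/121 + 0 = -855059/121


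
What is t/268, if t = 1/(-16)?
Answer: -1/4288 ≈ -0.00023321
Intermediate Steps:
t = -1/16 ≈ -0.062500
t/268 = -1/16/268 = (1/268)*(-1/16) = -1/4288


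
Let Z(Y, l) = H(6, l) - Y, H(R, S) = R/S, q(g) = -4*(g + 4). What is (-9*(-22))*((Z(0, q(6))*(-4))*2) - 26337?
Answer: -130497/5 ≈ -26099.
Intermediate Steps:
q(g) = -16 - 4*g (q(g) = -4*(4 + g) = -16 - 4*g)
Z(Y, l) = -Y + 6/l (Z(Y, l) = 6/l - Y = -Y + 6/l)
(-9*(-22))*((Z(0, q(6))*(-4))*2) - 26337 = (-9*(-22))*(((-1*0 + 6/(-16 - 4*6))*(-4))*2) - 26337 = 198*(((0 + 6/(-16 - 24))*(-4))*2) - 26337 = 198*(((0 + 6/(-40))*(-4))*2) - 26337 = 198*(((0 + 6*(-1/40))*(-4))*2) - 26337 = 198*(((0 - 3/20)*(-4))*2) - 26337 = 198*(-3/20*(-4)*2) - 26337 = 198*((⅗)*2) - 26337 = 198*(6/5) - 26337 = 1188/5 - 26337 = -130497/5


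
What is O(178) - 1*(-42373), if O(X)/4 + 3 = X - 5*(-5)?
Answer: 43173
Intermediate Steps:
O(X) = 88 + 4*X (O(X) = -12 + 4*(X - 5*(-5)) = -12 + 4*(X + 25) = -12 + 4*(25 + X) = -12 + (100 + 4*X) = 88 + 4*X)
O(178) - 1*(-42373) = (88 + 4*178) - 1*(-42373) = (88 + 712) + 42373 = 800 + 42373 = 43173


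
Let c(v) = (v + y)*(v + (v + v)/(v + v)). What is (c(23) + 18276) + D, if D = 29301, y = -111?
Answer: 45465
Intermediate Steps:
c(v) = (1 + v)*(-111 + v) (c(v) = (v - 111)*(v + (v + v)/(v + v)) = (-111 + v)*(v + (2*v)/((2*v))) = (-111 + v)*(v + (2*v)*(1/(2*v))) = (-111 + v)*(v + 1) = (-111 + v)*(1 + v) = (1 + v)*(-111 + v))
(c(23) + 18276) + D = ((-111 + 23² - 110*23) + 18276) + 29301 = ((-111 + 529 - 2530) + 18276) + 29301 = (-2112 + 18276) + 29301 = 16164 + 29301 = 45465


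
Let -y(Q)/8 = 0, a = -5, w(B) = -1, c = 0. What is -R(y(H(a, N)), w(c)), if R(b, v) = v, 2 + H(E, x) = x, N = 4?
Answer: 1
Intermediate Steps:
H(E, x) = -2 + x
y(Q) = 0 (y(Q) = -8*0 = 0)
-R(y(H(a, N)), w(c)) = -1*(-1) = 1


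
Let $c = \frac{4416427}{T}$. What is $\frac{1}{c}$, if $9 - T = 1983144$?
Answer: $- \frac{19635}{43727} \approx -0.44904$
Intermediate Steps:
$T = -1983135$ ($T = 9 - 1983144 = -1983135$)
$c = - \frac{43727}{19635}$ ($c = \frac{4416427}{-1983135} = 4416427 \left(- \frac{1}{1983135}\right) = - \frac{43727}{19635} \approx -2.227$)
$\frac{1}{c} = \frac{1}{- \frac{43727}{19635}} = - \frac{19635}{43727}$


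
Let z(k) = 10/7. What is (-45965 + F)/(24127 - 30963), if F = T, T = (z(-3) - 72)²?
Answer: 2008249/334964 ≈ 5.9954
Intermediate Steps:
z(k) = 10/7 (z(k) = 10*(⅐) = 10/7)
T = 244036/49 (T = (10/7 - 72)² = (-494/7)² = 244036/49 ≈ 4980.3)
F = 244036/49 ≈ 4980.3
(-45965 + F)/(24127 - 30963) = (-45965 + 244036/49)/(24127 - 30963) = -2008249/49/(-6836) = -2008249/49*(-1/6836) = 2008249/334964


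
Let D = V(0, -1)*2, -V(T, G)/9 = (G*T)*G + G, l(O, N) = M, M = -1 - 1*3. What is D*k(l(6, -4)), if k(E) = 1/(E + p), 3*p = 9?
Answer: -18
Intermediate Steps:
M = -4 (M = -1 - 3 = -4)
p = 3 (p = (1/3)*9 = 3)
l(O, N) = -4
V(T, G) = -9*G - 9*T*G**2 (V(T, G) = -9*((G*T)*G + G) = -9*(T*G**2 + G) = -9*(G + T*G**2) = -9*G - 9*T*G**2)
k(E) = 1/(3 + E) (k(E) = 1/(E + 3) = 1/(3 + E))
D = 18 (D = -9*(-1)*(1 - 1*0)*2 = -9*(-1)*(1 + 0)*2 = -9*(-1)*1*2 = 9*2 = 18)
D*k(l(6, -4)) = 18/(3 - 4) = 18/(-1) = 18*(-1) = -18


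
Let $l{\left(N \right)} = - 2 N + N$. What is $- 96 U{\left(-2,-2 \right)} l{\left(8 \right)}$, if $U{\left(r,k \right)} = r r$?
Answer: $3072$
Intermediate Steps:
$l{\left(N \right)} = - N$
$U{\left(r,k \right)} = r^{2}$
$- 96 U{\left(-2,-2 \right)} l{\left(8 \right)} = - 96 \left(-2\right)^{2} \left(\left(-1\right) 8\right) = \left(-96\right) 4 \left(-8\right) = \left(-384\right) \left(-8\right) = 3072$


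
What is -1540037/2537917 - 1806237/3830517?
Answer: -1164801944162/1080170468121 ≈ -1.0784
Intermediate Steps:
-1540037/2537917 - 1806237/3830517 = -1540037*1/2537917 - 1806237*1/3830517 = -1540037/2537917 - 200693/425613 = -1164801944162/1080170468121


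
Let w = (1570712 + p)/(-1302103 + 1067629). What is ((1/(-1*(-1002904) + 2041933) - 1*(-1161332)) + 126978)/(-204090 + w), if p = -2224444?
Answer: -459884871257553627/72852513121568368 ≈ -6.3125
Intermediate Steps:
w = 326866/117237 (w = (1570712 - 2224444)/(-1302103 + 1067629) = -653732/(-234474) = -653732*(-1/234474) = 326866/117237 ≈ 2.7881)
((1/(-1*(-1002904) + 2041933) - 1*(-1161332)) + 126978)/(-204090 + w) = ((1/(-1*(-1002904) + 2041933) - 1*(-1161332)) + 126978)/(-204090 + 326866/117237) = ((1/(1002904 + 2041933) + 1161332) + 126978)/(-23926572464/117237) = ((1/3044837 + 1161332) + 126978)*(-117237/23926572464) = (3536066642885/3044837 + 126978)*(-117237/23926572464) = (3922693955471/3044837)*(-117237/23926572464) = -459884871257553627/72852513121568368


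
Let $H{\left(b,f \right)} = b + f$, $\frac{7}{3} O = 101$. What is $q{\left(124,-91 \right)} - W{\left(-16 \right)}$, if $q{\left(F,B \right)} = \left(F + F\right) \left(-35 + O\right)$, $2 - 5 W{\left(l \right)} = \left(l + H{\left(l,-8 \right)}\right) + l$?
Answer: $\frac{71514}{35} \approx 2043.3$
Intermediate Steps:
$O = \frac{303}{7}$ ($O = \frac{3}{7} \cdot 101 = \frac{303}{7} \approx 43.286$)
$W{\left(l \right)} = 2 - \frac{3 l}{5}$ ($W{\left(l \right)} = \frac{2}{5} - \frac{\left(l + \left(l - 8\right)\right) + l}{5} = \frac{2}{5} - \frac{\left(l + \left(-8 + l\right)\right) + l}{5} = \frac{2}{5} - \frac{\left(-8 + 2 l\right) + l}{5} = \frac{2}{5} - \frac{-8 + 3 l}{5} = \frac{2}{5} - \left(- \frac{8}{5} + \frac{3 l}{5}\right) = 2 - \frac{3 l}{5}$)
$q{\left(F,B \right)} = \frac{116 F}{7}$ ($q{\left(F,B \right)} = \left(F + F\right) \left(-35 + \frac{303}{7}\right) = 2 F \frac{58}{7} = \frac{116 F}{7}$)
$q{\left(124,-91 \right)} - W{\left(-16 \right)} = \frac{116}{7} \cdot 124 - \left(2 - - \frac{48}{5}\right) = \frac{14384}{7} - \left(2 + \frac{48}{5}\right) = \frac{14384}{7} - \frac{58}{5} = \frac{71514}{35}$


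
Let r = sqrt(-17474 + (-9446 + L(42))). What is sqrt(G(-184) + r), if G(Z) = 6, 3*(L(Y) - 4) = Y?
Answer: sqrt(6 + I*sqrt(26902)) ≈ 9.223 + 8.8918*I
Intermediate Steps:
L(Y) = 4 + Y/3
r = I*sqrt(26902) (r = sqrt(-17474 + (-9446 + (4 + (1/3)*42))) = sqrt(-17474 + (-9446 + (4 + 14))) = sqrt(-17474 + (-9446 + 18)) = sqrt(-17474 - 9428) = sqrt(-26902) = I*sqrt(26902) ≈ 164.02*I)
sqrt(G(-184) + r) = sqrt(6 + I*sqrt(26902))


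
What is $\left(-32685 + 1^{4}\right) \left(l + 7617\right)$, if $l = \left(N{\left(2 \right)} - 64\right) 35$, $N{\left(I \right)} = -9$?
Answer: $-165446408$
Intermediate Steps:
$l = -2555$ ($l = \left(-9 - 64\right) 35 = \left(-73\right) 35 = -2555$)
$\left(-32685 + 1^{4}\right) \left(l + 7617\right) = \left(-32685 + 1^{4}\right) \left(-2555 + 7617\right) = \left(-32685 + 1\right) 5062 = \left(-32684\right) 5062 = -165446408$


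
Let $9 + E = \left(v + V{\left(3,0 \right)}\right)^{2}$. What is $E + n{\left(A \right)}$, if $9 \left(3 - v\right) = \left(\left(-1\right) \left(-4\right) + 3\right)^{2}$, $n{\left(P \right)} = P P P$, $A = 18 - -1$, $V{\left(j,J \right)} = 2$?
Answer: $\frac{554866}{81} \approx 6850.2$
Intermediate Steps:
$A = 19$ ($A = 18 + 1 = 19$)
$n{\left(P \right)} = P^{3}$ ($n{\left(P \right)} = P^{2} P = P^{3}$)
$v = - \frac{22}{9}$ ($v = 3 - \frac{\left(\left(-1\right) \left(-4\right) + 3\right)^{2}}{9} = 3 - \frac{\left(4 + 3\right)^{2}}{9} = 3 - \frac{7^{2}}{9} = 3 - \frac{49}{9} = - \frac{22}{9} \approx -2.4444$)
$E = - \frac{713}{81}$ ($E = -9 + \left(- \frac{22}{9} + 2\right)^{2} = -9 + \left(- \frac{4}{9}\right)^{2} = -9 + \frac{16}{81} = - \frac{713}{81} \approx -8.8025$)
$E + n{\left(A \right)} = - \frac{713}{81} + 19^{3} = - \frac{713}{81} + 6859 = \frac{554866}{81}$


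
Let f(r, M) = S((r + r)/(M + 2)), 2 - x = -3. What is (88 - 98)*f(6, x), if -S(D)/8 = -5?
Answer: -400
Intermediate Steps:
x = 5 (x = 2 - 1*(-3) = 2 + 3 = 5)
S(D) = 40 (S(D) = -8*(-5) = 40)
f(r, M) = 40
(88 - 98)*f(6, x) = (88 - 98)*40 = -10*40 = -400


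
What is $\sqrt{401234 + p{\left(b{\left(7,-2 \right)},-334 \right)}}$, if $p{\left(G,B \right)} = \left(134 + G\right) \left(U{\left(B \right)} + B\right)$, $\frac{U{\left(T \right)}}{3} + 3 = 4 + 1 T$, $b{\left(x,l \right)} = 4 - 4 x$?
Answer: $14 \sqrt{1299} \approx 504.58$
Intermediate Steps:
$U{\left(T \right)} = 3 + 3 T$ ($U{\left(T \right)} = -9 + 3 \left(4 + 1 T\right) = -9 + 3 \left(4 + T\right) = -9 + \left(12 + 3 T\right) = 3 + 3 T$)
$p{\left(G,B \right)} = \left(3 + 4 B\right) \left(134 + G\right)$ ($p{\left(G,B \right)} = \left(134 + G\right) \left(\left(3 + 3 B\right) + B\right) = \left(134 + G\right) \left(3 + 4 B\right) = \left(3 + 4 B\right) \left(134 + G\right)$)
$\sqrt{401234 + p{\left(b{\left(7,-2 \right)},-334 \right)}} = \sqrt{401234 + \left(402 + 3 \left(4 - 28\right) + 536 \left(-334\right) + 4 \left(-334\right) \left(4 - 28\right)\right)} = \sqrt{401234 + \left(402 + 3 \left(4 - 28\right) - 179024 + 4 \left(-334\right) \left(4 - 28\right)\right)} = \sqrt{401234 + \left(402 + 3 \left(-24\right) - 179024 + 4 \left(-334\right) \left(-24\right)\right)} = \sqrt{401234 + \left(402 - 72 - 179024 + 32064\right)} = \sqrt{401234 - 146630} = \sqrt{254604} = 14 \sqrt{1299}$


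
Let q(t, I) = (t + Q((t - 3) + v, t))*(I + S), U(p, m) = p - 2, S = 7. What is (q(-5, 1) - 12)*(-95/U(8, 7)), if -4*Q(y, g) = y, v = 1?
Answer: 1805/3 ≈ 601.67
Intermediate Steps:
Q(y, g) = -y/4
U(p, m) = -2 + p
q(t, I) = (½ + 3*t/4)*(7 + I) (q(t, I) = (t - ((t - 3) + 1)/4)*(I + 7) = (t - ((-3 + t) + 1)/4)*(7 + I) = (t - (-2 + t)/4)*(7 + I) = (t + (½ - t/4))*(7 + I) = (½ + 3*t/4)*(7 + I))
(q(-5, 1) - 12)*(-95/U(8, 7)) = ((7/2 + (½)*1 + (21/4)*(-5) + (¾)*1*(-5)) - 12)*(-95/(-2 + 8)) = ((7/2 + ½ - 105/4 - 15/4) - 12)*(-95/6) = (-26 - 12)*(-95*⅙) = -38*(-95/6) = 1805/3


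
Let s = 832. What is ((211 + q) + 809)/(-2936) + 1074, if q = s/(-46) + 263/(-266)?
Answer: 19285545497/17962448 ≈ 1073.7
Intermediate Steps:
q = -116705/6118 (q = 832/(-46) + 263/(-266) = 832*(-1/46) + 263*(-1/266) = -416/23 - 263/266 = -116705/6118 ≈ -19.076)
((211 + q) + 809)/(-2936) + 1074 = ((211 - 116705/6118) + 809)/(-2936) + 1074 = (1174193/6118 + 809)*(-1/2936) + 1074 = (6123655/6118)*(-1/2936) + 1074 = -6123655/17962448 + 1074 = 19285545497/17962448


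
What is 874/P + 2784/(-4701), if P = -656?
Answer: -989163/513976 ≈ -1.9245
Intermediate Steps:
874/P + 2784/(-4701) = 874/(-656) + 2784/(-4701) = 874*(-1/656) + 2784*(-1/4701) = -437/328 - 928/1567 = -989163/513976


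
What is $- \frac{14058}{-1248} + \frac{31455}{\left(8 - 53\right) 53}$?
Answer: $- \frac{21213}{11024} \approx -1.9243$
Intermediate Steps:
$- \frac{14058}{-1248} + \frac{31455}{\left(8 - 53\right) 53} = \left(-14058\right) \left(- \frac{1}{1248}\right) + \frac{31455}{\left(-45\right) 53} = \frac{2343}{208} + \frac{31455}{-2385} = \frac{2343}{208} + 31455 \left(- \frac{1}{2385}\right) = \frac{2343}{208} - \frac{699}{53} = - \frac{21213}{11024}$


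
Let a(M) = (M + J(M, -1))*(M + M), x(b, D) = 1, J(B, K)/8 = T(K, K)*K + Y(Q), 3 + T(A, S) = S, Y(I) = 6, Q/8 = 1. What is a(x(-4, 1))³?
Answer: 4251528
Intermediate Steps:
Q = 8 (Q = 8*1 = 8)
T(A, S) = -3 + S
J(B, K) = 48 + 8*K*(-3 + K) (J(B, K) = 8*((-3 + K)*K + 6) = 8*(K*(-3 + K) + 6) = 8*(6 + K*(-3 + K)) = 48 + 8*K*(-3 + K))
a(M) = 2*M*(80 + M) (a(M) = (M + (48 + 8*(-1)*(-3 - 1)))*(M + M) = (M + (48 + 8*(-1)*(-4)))*(2*M) = (M + (48 + 32))*(2*M) = (M + 80)*(2*M) = (80 + M)*(2*M) = 2*M*(80 + M))
a(x(-4, 1))³ = (2*1*(80 + 1))³ = (2*1*81)³ = 162³ = 4251528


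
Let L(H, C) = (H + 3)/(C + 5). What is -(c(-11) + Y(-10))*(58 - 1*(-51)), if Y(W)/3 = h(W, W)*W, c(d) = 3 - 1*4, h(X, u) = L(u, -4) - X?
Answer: 9919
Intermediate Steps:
L(H, C) = (3 + H)/(5 + C)
h(X, u) = 3 + u - X (h(X, u) = (3 + u)/(5 - 4) - X = (3 + u)/1 - X = 1*(3 + u) - X = (3 + u) - X = 3 + u - X)
c(d) = -1 (c(d) = 3 - 4 = -1)
Y(W) = 9*W (Y(W) = 3*((3 + W - W)*W) = 3*(3*W) = 9*W)
-(c(-11) + Y(-10))*(58 - 1*(-51)) = -(-1 + 9*(-10))*(58 - 1*(-51)) = -(-1 - 90)*(58 + 51) = -(-91)*109 = -1*(-9919) = 9919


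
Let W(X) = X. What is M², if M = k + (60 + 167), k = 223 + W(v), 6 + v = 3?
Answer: 199809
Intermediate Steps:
v = -3 (v = -6 + 3 = -3)
k = 220 (k = 223 - 3 = 220)
M = 447 (M = 220 + (60 + 167) = 220 + 227 = 447)
M² = 447² = 199809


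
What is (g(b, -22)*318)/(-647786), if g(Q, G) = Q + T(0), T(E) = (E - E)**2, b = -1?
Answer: 159/323893 ≈ 0.00049090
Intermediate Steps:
T(E) = 0 (T(E) = 0**2 = 0)
g(Q, G) = Q (g(Q, G) = Q + 0 = Q)
(g(b, -22)*318)/(-647786) = -1*318/(-647786) = -318*(-1/647786) = 159/323893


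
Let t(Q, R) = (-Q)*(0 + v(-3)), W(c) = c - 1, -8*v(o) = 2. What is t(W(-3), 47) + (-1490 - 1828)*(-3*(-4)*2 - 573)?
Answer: 1821581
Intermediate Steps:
v(o) = -¼ (v(o) = -⅛*2 = -¼)
W(c) = -1 + c
t(Q, R) = Q/4 (t(Q, R) = (-Q)*(0 - ¼) = -Q*(-¼) = Q/4)
t(W(-3), 47) + (-1490 - 1828)*(-3*(-4)*2 - 573) = (-1 - 3)/4 + (-1490 - 1828)*(-3*(-4)*2 - 573) = (¼)*(-4) - 3318*(12*2 - 573) = -1 - 3318*(24 - 573) = -1 - 3318*(-549) = -1 + 1821582 = 1821581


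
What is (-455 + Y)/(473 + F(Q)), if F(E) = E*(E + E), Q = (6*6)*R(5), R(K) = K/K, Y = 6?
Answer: -449/3065 ≈ -0.14649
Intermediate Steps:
R(K) = 1
Q = 36 (Q = (6*6)*1 = 36*1 = 36)
F(E) = 2*E² (F(E) = E*(2*E) = 2*E²)
(-455 + Y)/(473 + F(Q)) = (-455 + 6)/(473 + 2*36²) = -449/(473 + 2*1296) = -449/(473 + 2592) = -449/3065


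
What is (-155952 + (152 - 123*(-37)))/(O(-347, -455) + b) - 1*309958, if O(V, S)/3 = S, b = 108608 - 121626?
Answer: -4457974665/14383 ≈ -3.0995e+5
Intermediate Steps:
b = -13018
O(V, S) = 3*S
(-155952 + (152 - 123*(-37)))/(O(-347, -455) + b) - 1*309958 = (-155952 + (152 - 123*(-37)))/(3*(-455) - 13018) - 1*309958 = (-155952 + (152 + 4551))/(-1365 - 13018) - 309958 = (-155952 + 4703)/(-14383) - 309958 = -151249*(-1/14383) - 309958 = 151249/14383 - 309958 = -4457974665/14383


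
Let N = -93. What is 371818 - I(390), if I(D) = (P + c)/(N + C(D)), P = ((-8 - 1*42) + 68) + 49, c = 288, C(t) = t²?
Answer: 56518938371/152007 ≈ 3.7182e+5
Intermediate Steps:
P = 67 (P = ((-8 - 42) + 68) + 49 = (-50 + 68) + 49 = 18 + 49 = 67)
I(D) = 355/(-93 + D²) (I(D) = (67 + 288)/(-93 + D²) = 355/(-93 + D²))
371818 - I(390) = 371818 - 355/(-93 + 390²) = 371818 - 355/(-93 + 152100) = 371818 - 355/152007 = 56518938371/152007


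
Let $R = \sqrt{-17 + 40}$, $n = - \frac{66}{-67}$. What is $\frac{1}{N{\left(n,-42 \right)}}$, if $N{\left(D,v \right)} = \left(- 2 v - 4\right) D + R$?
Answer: $\frac{353760}{27775153} - \frac{4489 \sqrt{23}}{27775153} \approx 0.011961$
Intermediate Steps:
$n = \frac{66}{67}$ ($n = \left(-66\right) \left(- \frac{1}{67}\right) = \frac{66}{67} \approx 0.98507$)
$R = \sqrt{23} \approx 4.7958$
$N{\left(D,v \right)} = \sqrt{23} + D \left(-4 - 2 v\right)$ ($N{\left(D,v \right)} = \left(- 2 v - 4\right) D + \sqrt{23} = \left(-4 - 2 v\right) D + \sqrt{23} = D \left(-4 - 2 v\right) + \sqrt{23} = \sqrt{23} + D \left(-4 - 2 v\right)$)
$\frac{1}{N{\left(n,-42 \right)}} = \frac{1}{\sqrt{23} - \frac{264}{67} - \frac{132}{67} \left(-42\right)} = \frac{1}{\sqrt{23} - \frac{264}{67} + \frac{5544}{67}} = \frac{1}{\frac{5280}{67} + \sqrt{23}}$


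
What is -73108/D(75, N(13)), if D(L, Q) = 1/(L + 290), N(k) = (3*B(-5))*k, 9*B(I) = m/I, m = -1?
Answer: -26684420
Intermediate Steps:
B(I) = -1/(9*I) (B(I) = (-1/I)/9 = -1/(9*I))
N(k) = k/15 (N(k) = (3*(-1/9/(-5)))*k = (3*(-1/9*(-1/5)))*k = (3*(1/45))*k = k/15)
D(L, Q) = 1/(290 + L)
-73108/D(75, N(13)) = -73108/(1/(290 + 75)) = -73108/(1/365) = -73108/1/365 = -73108*365 = -26684420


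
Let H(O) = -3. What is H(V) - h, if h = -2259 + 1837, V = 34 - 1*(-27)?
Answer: 419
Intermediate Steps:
V = 61 (V = 34 + 27 = 61)
h = -422
H(V) - h = -3 - 1*(-422) = -3 + 422 = 419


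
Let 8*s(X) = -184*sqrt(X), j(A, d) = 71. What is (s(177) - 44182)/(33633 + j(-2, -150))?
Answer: -22091/16852 - 23*sqrt(177)/33704 ≈ -1.3200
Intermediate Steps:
s(X) = -23*sqrt(X) (s(X) = (-184*sqrt(X))/8 = -23*sqrt(X))
(s(177) - 44182)/(33633 + j(-2, -150)) = (-23*sqrt(177) - 44182)/(33633 + 71) = (-44182 - 23*sqrt(177))/33704 = (-44182 - 23*sqrt(177))*(1/33704) = -22091/16852 - 23*sqrt(177)/33704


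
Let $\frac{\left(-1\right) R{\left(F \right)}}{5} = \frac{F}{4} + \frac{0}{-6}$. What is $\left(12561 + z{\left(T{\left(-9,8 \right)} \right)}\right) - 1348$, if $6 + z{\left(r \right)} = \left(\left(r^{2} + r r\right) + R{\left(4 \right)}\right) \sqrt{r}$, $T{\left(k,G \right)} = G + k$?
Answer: $11207 - 3 i \approx 11207.0 - 3.0 i$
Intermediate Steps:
$R{\left(F \right)} = - \frac{5 F}{4}$ ($R{\left(F \right)} = - 5 \left(\frac{F}{4} + \frac{0}{-6}\right) = - 5 \left(F \frac{1}{4} + 0 \left(- \frac{1}{6}\right)\right) = - 5 \left(\frac{F}{4} + 0\right) = - 5 \frac{F}{4} = - \frac{5 F}{4}$)
$z{\left(r \right)} = -6 + \sqrt{r} \left(-5 + 2 r^{2}\right)$ ($z{\left(r \right)} = -6 + \left(\left(r^{2} + r r\right) - 5\right) \sqrt{r} = -6 + \left(\left(r^{2} + r^{2}\right) - 5\right) \sqrt{r} = -6 + \left(2 r^{2} - 5\right) \sqrt{r} = -6 + \left(-5 + 2 r^{2}\right) \sqrt{r} = -6 + \sqrt{r} \left(-5 + 2 r^{2}\right)$)
$\left(12561 + z{\left(T{\left(-9,8 \right)} \right)}\right) - 1348 = \left(12561 - \left(6 - 2 \left(8 - 9\right)^{\frac{5}{2}} + 5 \sqrt{8 - 9}\right)\right) - 1348 = \left(12561 - \left(6 - 2 i + 5 i\right)\right) - 1348 = \left(12561 - \left(6 + 3 i\right)\right) - 1348 = \left(12555 - 3 i\right) - 1348 = 11207 - 3 i$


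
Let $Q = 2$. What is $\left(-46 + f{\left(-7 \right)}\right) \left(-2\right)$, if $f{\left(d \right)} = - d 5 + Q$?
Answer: $18$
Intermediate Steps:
$f{\left(d \right)} = 2 - 5 d$ ($f{\left(d \right)} = - d 5 + 2 = - 5 d + 2 = 2 - 5 d$)
$\left(-46 + f{\left(-7 \right)}\right) \left(-2\right) = \left(-46 + \left(2 - -35\right)\right) \left(-2\right) = \left(-46 + \left(2 + 35\right)\right) \left(-2\right) = \left(-46 + 37\right) \left(-2\right) = \left(-9\right) \left(-2\right) = 18$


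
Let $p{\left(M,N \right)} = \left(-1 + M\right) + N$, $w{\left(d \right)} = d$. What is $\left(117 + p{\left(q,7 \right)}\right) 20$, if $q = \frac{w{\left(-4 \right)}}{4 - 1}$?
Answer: $\frac{7300}{3} \approx 2433.3$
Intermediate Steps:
$q = - \frac{4}{3}$ ($q = - \frac{4}{4 - 1} = - \frac{4}{3} \approx -1.3333$)
$p{\left(M,N \right)} = -1 + M + N$
$\left(117 + p{\left(q,7 \right)}\right) 20 = \left(117 - - \frac{14}{3}\right) 20 = \left(117 + \frac{14}{3}\right) 20 = \frac{365}{3} \cdot 20 = \frac{7300}{3}$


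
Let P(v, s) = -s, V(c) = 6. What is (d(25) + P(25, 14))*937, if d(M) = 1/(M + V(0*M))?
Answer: -405721/31 ≈ -13088.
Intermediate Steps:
d(M) = 1/(6 + M) (d(M) = 1/(M + 6) = 1/(6 + M))
(d(25) + P(25, 14))*937 = (1/(6 + 25) - 1*14)*937 = (1/31 - 14)*937 = -433/31*937 = -405721/31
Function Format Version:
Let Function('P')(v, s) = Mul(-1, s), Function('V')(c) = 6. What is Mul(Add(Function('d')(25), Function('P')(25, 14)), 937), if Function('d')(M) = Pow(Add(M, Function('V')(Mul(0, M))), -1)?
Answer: Rational(-405721, 31) ≈ -13088.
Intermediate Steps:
Function('d')(M) = Pow(Add(6, M), -1) (Function('d')(M) = Pow(Add(M, 6), -1) = Pow(Add(6, M), -1))
Mul(Add(Function('d')(25), Function('P')(25, 14)), 937) = Mul(Add(Pow(Add(6, 25), -1), Mul(-1, 14)), 937) = Mul(Add(Pow(31, -1), -14), 937) = Mul(Add(Rational(1, 31), -14), 937) = Mul(Rational(-433, 31), 937) = Rational(-405721, 31)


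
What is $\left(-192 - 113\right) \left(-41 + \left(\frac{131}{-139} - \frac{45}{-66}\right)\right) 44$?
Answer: $\frac{76966750}{139} \approx 5.5372 \cdot 10^{5}$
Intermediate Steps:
$\left(-192 - 113\right) \left(-41 + \left(\frac{131}{-139} - \frac{45}{-66}\right)\right) 44 = - 305 \left(-41 + \left(131 \left(- \frac{1}{139}\right) - - \frac{15}{22}\right)\right) 44 = - 305 \left(-41 + \left(- \frac{131}{139} + \frac{15}{22}\right)\right) 44 = - 305 \left(-41 - \frac{797}{3058}\right) 44 = \left(-305\right) \left(- \frac{126175}{3058}\right) 44 = \frac{38483375}{3058} \cdot 44 = \frac{76966750}{139}$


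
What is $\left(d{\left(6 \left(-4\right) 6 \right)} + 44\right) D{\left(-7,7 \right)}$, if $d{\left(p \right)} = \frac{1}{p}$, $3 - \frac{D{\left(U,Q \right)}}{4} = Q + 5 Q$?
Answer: $- \frac{82355}{12} \approx -6862.9$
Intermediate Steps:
$D{\left(U,Q \right)} = 12 - 24 Q$ ($D{\left(U,Q \right)} = 12 - 4 \left(Q + 5 Q\right) = 12 - 4 \cdot 6 Q = 12 - 24 Q$)
$\left(d{\left(6 \left(-4\right) 6 \right)} + 44\right) D{\left(-7,7 \right)} = \left(\frac{1}{6 \left(-4\right) 6} + 44\right) \left(12 - 168\right) = \left(\frac{1}{\left(-24\right) 6} + 44\right) \left(12 - 168\right) = \left(\frac{1}{-144} + 44\right) \left(-156\right) = \left(- \frac{1}{144} + 44\right) \left(-156\right) = \frac{6335}{144} \left(-156\right) = - \frac{82355}{12}$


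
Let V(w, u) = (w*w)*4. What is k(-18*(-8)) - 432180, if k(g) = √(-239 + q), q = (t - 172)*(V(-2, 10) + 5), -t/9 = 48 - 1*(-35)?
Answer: -432180 + I*√19538 ≈ -4.3218e+5 + 139.78*I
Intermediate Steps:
V(w, u) = 4*w² (V(w, u) = w²*4 = 4*w²)
t = -747 (t = -9*(48 - 1*(-35)) = -9*(48 + 35) = -9*83 = -747)
q = -19299 (q = (-747 - 172)*(4*(-2)² + 5) = -919*(4*4 + 5) = -919*(16 + 5) = -919*21 = -19299)
k(g) = I*√19538 (k(g) = √(-239 - 19299) = √(-19538) = I*√19538)
k(-18*(-8)) - 432180 = I*√19538 - 432180 = -432180 + I*√19538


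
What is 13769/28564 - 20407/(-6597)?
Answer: 673739641/188436708 ≈ 3.5754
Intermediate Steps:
13769/28564 - 20407/(-6597) = 13769*(1/28564) - 20407*(-1/6597) = 13769/28564 + 20407/6597 = 673739641/188436708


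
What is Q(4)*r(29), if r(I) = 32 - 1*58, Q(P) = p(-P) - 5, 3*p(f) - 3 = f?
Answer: 416/3 ≈ 138.67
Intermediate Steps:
p(f) = 1 + f/3
Q(P) = -4 - P/3 (Q(P) = (1 + (-P)/3) - 5 = (1 - P/3) - 5 = -4 - P/3)
r(I) = -26 (r(I) = 32 - 58 = -26)
Q(4)*r(29) = (-4 - ⅓*4)*(-26) = (-4 - 4/3)*(-26) = -16/3*(-26) = 416/3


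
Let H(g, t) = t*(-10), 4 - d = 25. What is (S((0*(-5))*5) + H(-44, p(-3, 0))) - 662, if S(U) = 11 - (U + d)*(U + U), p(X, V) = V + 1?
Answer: -661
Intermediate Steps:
d = -21 (d = 4 - 1*25 = 4 - 25 = -21)
p(X, V) = 1 + V
S(U) = 11 - 2*U*(-21 + U) (S(U) = 11 - (U - 21)*(U + U) = 11 - (-21 + U)*2*U = 11 - 2*U*(-21 + U))
H(g, t) = -10*t
(S((0*(-5))*5) + H(-44, p(-3, 0))) - 662 = ((11 - 2*((0*(-5))*5)**2 + 42*((0*(-5))*5)) - 10*(1 + 0)) - 662 = ((11 - 2*(0*5)**2 + 42*(0*5)) - 10*1) - 662 = ((11 - 2*0**2 + 42*0) - 10) - 662 = ((11 - 2*0 + 0) - 10) - 662 = ((11 + 0 + 0) - 10) - 662 = (11 - 10) - 662 = 1 - 662 = -661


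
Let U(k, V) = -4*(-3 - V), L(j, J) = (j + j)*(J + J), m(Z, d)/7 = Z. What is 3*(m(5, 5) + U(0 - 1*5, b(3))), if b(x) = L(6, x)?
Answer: 1005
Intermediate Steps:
m(Z, d) = 7*Z
L(j, J) = 4*J*j (L(j, J) = (2*j)*(2*J) = 4*J*j)
b(x) = 24*x (b(x) = 4*x*6 = 24*x)
U(k, V) = 12 + 4*V
3*(m(5, 5) + U(0 - 1*5, b(3))) = 3*(7*5 + (12 + 4*(24*3))) = 3*(35 + (12 + 4*72)) = 3*(35 + (12 + 288)) = 3*(35 + 300) = 3*335 = 1005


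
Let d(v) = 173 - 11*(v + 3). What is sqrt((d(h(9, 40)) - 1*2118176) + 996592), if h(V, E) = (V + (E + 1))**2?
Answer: 4*I*sqrt(71809) ≈ 1071.9*I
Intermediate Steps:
h(V, E) = (1 + E + V)**2 (h(V, E) = (V + (1 + E))**2 = (1 + E + V)**2)
d(v) = 140 - 11*v (d(v) = 173 - 11*(3 + v) = 173 - (33 + 11*v) = 173 + (-33 - 11*v) = 140 - 11*v)
sqrt((d(h(9, 40)) - 1*2118176) + 996592) = sqrt(((140 - 11*(1 + 40 + 9)**2) - 1*2118176) + 996592) = sqrt(((140 - 11*50**2) - 2118176) + 996592) = sqrt(((140 - 11*2500) - 2118176) + 996592) = sqrt(((140 - 27500) - 2118176) + 996592) = sqrt((-27360 - 2118176) + 996592) = sqrt(-2145536 + 996592) = sqrt(-1148944) = 4*I*sqrt(71809)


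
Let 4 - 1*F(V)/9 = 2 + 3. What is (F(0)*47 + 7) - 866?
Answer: -1282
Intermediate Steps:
F(V) = -9 (F(V) = 36 - 9*(2 + 3) = 36 - 9*5 = 36 - 45 = -9)
(F(0)*47 + 7) - 866 = (-9*47 + 7) - 866 = (-423 + 7) - 866 = -416 - 866 = -1282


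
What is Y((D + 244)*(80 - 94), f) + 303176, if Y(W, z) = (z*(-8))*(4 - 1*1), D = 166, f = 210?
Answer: 298136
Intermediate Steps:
Y(W, z) = -24*z (Y(W, z) = (-8*z)*(4 - 1) = -8*z*3 = -24*z)
Y((D + 244)*(80 - 94), f) + 303176 = -24*210 + 303176 = -5040 + 303176 = 298136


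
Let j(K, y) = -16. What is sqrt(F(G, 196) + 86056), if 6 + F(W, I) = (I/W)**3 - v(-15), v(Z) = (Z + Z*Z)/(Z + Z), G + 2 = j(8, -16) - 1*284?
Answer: 3*sqrt(4971072560585)/22801 ≈ 293.35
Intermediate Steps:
G = -302 (G = -2 + (-16 - 1*284) = -2 + (-16 - 284) = -2 - 300 = -302)
v(Z) = (Z + Z**2)/(2*Z) (v(Z) = (Z + Z**2)/((2*Z)) = (Z + Z**2)*(1/(2*Z)) = (Z + Z**2)/(2*Z))
F(W, I) = 1 + I**3/W**3 (F(W, I) = -6 + ((I/W)**3 - (1/2 + (1/2)*(-15))) = -6 + (I**3/W**3 - (1/2 - 15/2)) = -6 + (I**3/W**3 - 1*(-7)) = -6 + (I**3/W**3 + 7) = -6 + (7 + I**3/W**3) = 1 + I**3/W**3)
sqrt(F(G, 196) + 86056) = sqrt((1 + 196**3/(-302)**3) + 86056) = sqrt((1 + 7529536*(-1/27543608)) + 86056) = sqrt((1 - 941192/3442951) + 86056) = sqrt(2501759/3442951 + 86056) = sqrt(296289093015/3442951) = 3*sqrt(4971072560585)/22801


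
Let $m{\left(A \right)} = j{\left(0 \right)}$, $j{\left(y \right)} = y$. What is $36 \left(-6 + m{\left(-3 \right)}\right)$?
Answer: $-216$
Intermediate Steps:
$m{\left(A \right)} = 0$
$36 \left(-6 + m{\left(-3 \right)}\right) = 36 \left(-6 + 0\right) = 36 \left(-6\right) = -216$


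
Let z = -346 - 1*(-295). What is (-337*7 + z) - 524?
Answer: -2934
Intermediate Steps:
z = -51 (z = -346 + 295 = -51)
(-337*7 + z) - 524 = (-337*7 - 51) - 524 = (-2359 - 51) - 524 = -2410 - 524 = -2934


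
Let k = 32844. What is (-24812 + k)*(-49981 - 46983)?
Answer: -778814848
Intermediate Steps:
(-24812 + k)*(-49981 - 46983) = (-24812 + 32844)*(-49981 - 46983) = 8032*(-96964) = -778814848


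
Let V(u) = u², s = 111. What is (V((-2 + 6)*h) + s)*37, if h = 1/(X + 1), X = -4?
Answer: 37555/9 ≈ 4172.8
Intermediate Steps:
h = -⅓ (h = 1/(-4 + 1) = 1/(-3) = -⅓ ≈ -0.33333)
(V((-2 + 6)*h) + s)*37 = (((-2 + 6)*(-⅓))² + 111)*37 = ((4*(-⅓))² + 111)*37 = ((-4/3)² + 111)*37 = (16/9 + 111)*37 = (1015/9)*37 = 37555/9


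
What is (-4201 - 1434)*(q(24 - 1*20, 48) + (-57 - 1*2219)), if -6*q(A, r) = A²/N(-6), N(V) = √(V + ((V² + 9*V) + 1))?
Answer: 12825260 - 1960*I*√23/3 ≈ 1.2825e+7 - 3133.3*I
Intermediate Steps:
N(V) = √(1 + V² + 10*V) (N(V) = √(V + (1 + V² + 9*V)) = √(1 + V² + 10*V))
q(A, r) = I*√23*A²/138 (q(A, r) = -A²/(6*(√(1 + (-6)² + 10*(-6)))) = -A²/(6*(√(1 + 36 - 60))) = -A²/(6*(√(-23))) = -A²/(6*(I*√23)) = -A²*(-I*√23/23)/6 = -(-1)*I*√23*A²/138 = I*√23*A²/138)
(-4201 - 1434)*(q(24 - 1*20, 48) + (-57 - 1*2219)) = (-4201 - 1434)*(I*√23*(24 - 1*20)²/138 + (-57 - 1*2219)) = -5635*(I*√23*(24 - 20)²/138 + (-57 - 2219)) = -5635*((1/138)*I*√23*4² - 2276) = -5635*((1/138)*I*√23*16 - 2276) = -5635*(8*I*√23/69 - 2276) = -5635*(-2276 + 8*I*√23/69) = 12825260 - 1960*I*√23/3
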